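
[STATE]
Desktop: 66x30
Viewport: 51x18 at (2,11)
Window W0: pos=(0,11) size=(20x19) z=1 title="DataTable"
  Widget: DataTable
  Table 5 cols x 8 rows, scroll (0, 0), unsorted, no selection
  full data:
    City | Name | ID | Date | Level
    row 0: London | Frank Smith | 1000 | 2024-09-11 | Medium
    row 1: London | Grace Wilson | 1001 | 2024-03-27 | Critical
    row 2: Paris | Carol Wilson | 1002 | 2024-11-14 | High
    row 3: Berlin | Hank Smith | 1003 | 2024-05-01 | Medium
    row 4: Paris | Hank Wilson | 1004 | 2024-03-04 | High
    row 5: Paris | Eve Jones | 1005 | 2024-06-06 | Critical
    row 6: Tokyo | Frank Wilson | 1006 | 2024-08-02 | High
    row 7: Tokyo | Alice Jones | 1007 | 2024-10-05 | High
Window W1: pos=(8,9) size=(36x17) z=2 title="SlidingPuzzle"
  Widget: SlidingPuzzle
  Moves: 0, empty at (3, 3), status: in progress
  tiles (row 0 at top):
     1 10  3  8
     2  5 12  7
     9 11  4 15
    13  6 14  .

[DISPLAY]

━━━━━━┠──────────────────────────────────┨         
DataTa┃┌────┬────┬────┬────┐             ┃         
──────┃│  1 │ 10 │  3 │  8 │             ┃         
ity  │┃├────┼────┼────┼────┤             ┃         
─────┼┃│  2 │  5 │ 12 │  7 │             ┃         
ondon│┃├────┼────┼────┼────┤             ┃         
ondon│┃│  9 │ 11 │  4 │ 15 │             ┃         
aris │┃├────┼────┼────┼────┤             ┃         
erlin│┃│ 13 │  6 │ 14 │    │             ┃         
aris │┃└────┴────┴────┴────┘             ┃         
aris │┃Moves: 0                          ┃         
okyo │┃                                  ┃         
okyo │┃                                  ┃         
      ┃                                  ┃         
      ┗━━━━━━━━━━━━━━━━━━━━━━━━━━━━━━━━━━┛         
                 ┃                                 
                 ┃                                 
                 ┃                                 


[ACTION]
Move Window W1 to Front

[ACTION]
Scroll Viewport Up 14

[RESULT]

                                                   
                                                   
                                                   
                                                   
                                                   
                                                   
                                                   
                                                   
                                                   
      ┏━━━━━━━━━━━━━━━━━━━━━━━━━━━━━━━━━━┓         
      ┃ SlidingPuzzle                    ┃         
━━━━━━┠──────────────────────────────────┨         
DataTa┃┌────┬────┬────┬────┐             ┃         
──────┃│  1 │ 10 │  3 │  8 │             ┃         
ity  │┃├────┼────┼────┼────┤             ┃         
─────┼┃│  2 │  5 │ 12 │  7 │             ┃         
ondon│┃├────┼────┼────┼────┤             ┃         
ondon│┃│  9 │ 11 │  4 │ 15 │             ┃         


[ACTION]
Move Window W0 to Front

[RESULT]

                                                   
                                                   
                                                   
                                                   
                                                   
                                                   
                                                   
                                                   
                                                   
      ┏━━━━━━━━━━━━━━━━━━━━━━━━━━━━━━━━━━┓         
      ┃ SlidingPuzzle                    ┃         
━━━━━━━━━━━━━━━━━┓───────────────────────┨         
DataTable        ┃────┬────┐             ┃         
─────────────────┨  3 │  8 │             ┃         
ity  │Name       ┃────┼────┤             ┃         
─────┼───────────┃ 12 │  7 │             ┃         
ondon│Frank Smith┃────┼────┤             ┃         
ondon│Grace Wilso┃  4 │ 15 │             ┃         


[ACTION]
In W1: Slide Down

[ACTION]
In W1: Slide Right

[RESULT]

                                                   
                                                   
                                                   
                                                   
                                                   
                                                   
                                                   
                                                   
                                                   
      ┏━━━━━━━━━━━━━━━━━━━━━━━━━━━━━━━━━━┓         
      ┃ SlidingPuzzle                    ┃         
━━━━━━━━━━━━━━━━━┓───────────────────────┨         
DataTable        ┃────┬────┐             ┃         
─────────────────┨  3 │  8 │             ┃         
ity  │Name       ┃────┼────┤             ┃         
─────┼───────────┃ 12 │  7 │             ┃         
ondon│Frank Smith┃────┼────┤             ┃         
ondon│Grace Wilso┃    │  4 │             ┃         


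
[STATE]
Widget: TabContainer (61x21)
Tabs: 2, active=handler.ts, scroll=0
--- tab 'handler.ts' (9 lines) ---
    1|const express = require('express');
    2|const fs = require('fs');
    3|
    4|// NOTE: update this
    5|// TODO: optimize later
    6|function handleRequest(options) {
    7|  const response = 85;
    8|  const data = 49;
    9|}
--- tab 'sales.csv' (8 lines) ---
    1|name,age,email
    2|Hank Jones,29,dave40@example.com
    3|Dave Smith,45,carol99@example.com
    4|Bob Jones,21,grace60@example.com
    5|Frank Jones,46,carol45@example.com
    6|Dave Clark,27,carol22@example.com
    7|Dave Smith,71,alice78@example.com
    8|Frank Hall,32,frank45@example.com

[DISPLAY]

[handler.ts]│ sales.csv                                      
─────────────────────────────────────────────────────────────
const express = require('express');                          
const fs = require('fs');                                    
                                                             
// NOTE: update this                                         
// TODO: optimize later                                      
function handleRequest(options) {                            
  const response = 85;                                       
  const data = 49;                                           
}                                                            
                                                             
                                                             
                                                             
                                                             
                                                             
                                                             
                                                             
                                                             
                                                             
                                                             


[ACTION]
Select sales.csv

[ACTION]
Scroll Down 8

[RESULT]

 handler.ts │[sales.csv]                                     
─────────────────────────────────────────────────────────────
Frank Hall,32,frank45@example.com                            
                                                             
                                                             
                                                             
                                                             
                                                             
                                                             
                                                             
                                                             
                                                             
                                                             
                                                             
                                                             
                                                             
                                                             
                                                             
                                                             
                                                             
                                                             


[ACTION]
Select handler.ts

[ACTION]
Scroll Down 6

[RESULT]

[handler.ts]│ sales.csv                                      
─────────────────────────────────────────────────────────────
  const response = 85;                                       
  const data = 49;                                           
}                                                            
                                                             
                                                             
                                                             
                                                             
                                                             
                                                             
                                                             
                                                             
                                                             
                                                             
                                                             
                                                             
                                                             
                                                             
                                                             
                                                             


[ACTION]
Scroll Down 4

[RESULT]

[handler.ts]│ sales.csv                                      
─────────────────────────────────────────────────────────────
}                                                            
                                                             
                                                             
                                                             
                                                             
                                                             
                                                             
                                                             
                                                             
                                                             
                                                             
                                                             
                                                             
                                                             
                                                             
                                                             
                                                             
                                                             
                                                             


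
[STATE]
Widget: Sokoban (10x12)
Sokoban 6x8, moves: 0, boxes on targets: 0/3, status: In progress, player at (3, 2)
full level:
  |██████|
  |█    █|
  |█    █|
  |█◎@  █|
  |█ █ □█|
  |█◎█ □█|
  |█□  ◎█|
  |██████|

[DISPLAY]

██████    
█    █    
█    █    
█◎@  █    
█ █ □█    
█◎█ □█    
█□  ◎█    
██████    
Moves: 0  
          
          
          


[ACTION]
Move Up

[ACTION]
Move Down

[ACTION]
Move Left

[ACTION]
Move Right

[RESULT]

██████    
█    █    
█    █    
█◎@  █    
█ █ □█    
█◎█ □█    
█□  ◎█    
██████    
Moves: 4  
          
          
          


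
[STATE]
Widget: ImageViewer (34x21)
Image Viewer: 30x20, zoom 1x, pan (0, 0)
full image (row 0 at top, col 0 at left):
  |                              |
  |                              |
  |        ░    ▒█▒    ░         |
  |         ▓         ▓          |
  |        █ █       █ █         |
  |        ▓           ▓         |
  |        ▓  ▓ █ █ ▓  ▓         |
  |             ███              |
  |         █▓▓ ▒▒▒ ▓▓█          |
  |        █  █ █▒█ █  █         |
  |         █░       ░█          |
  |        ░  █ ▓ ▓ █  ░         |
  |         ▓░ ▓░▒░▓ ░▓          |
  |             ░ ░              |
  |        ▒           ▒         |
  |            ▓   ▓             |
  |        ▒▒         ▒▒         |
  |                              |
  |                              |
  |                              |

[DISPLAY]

                                  
                                  
        ░    ▒█▒    ░             
         ▓         ▓              
        █ █       █ █             
        ▓           ▓             
        ▓  ▓ █ █ ▓  ▓             
             ███                  
         █▓▓ ▒▒▒ ▓▓█              
        █  █ █▒█ █  █             
         █░       ░█              
        ░  █ ▓ ▓ █  ░             
         ▓░ ▓░▒░▓ ░▓              
             ░ ░                  
        ▒           ▒             
            ▓   ▓                 
        ▒▒         ▒▒             
                                  
                                  
                                  
                                  


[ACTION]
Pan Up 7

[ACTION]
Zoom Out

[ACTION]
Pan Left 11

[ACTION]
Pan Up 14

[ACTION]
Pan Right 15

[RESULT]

                                  
                                  
▒    ░                            
    ▓                             
   █ █                            
     ▓                            
█ ▓  ▓                            
█                                 
▒ ▓▓█                             
█ █  █                            
   ░█                             
▓ █  ░                            
░▓ ░▓                             
░                                 
     ▒                            
 ▓                                
    ▒▒                            
                                  
                                  
                                  
                                  


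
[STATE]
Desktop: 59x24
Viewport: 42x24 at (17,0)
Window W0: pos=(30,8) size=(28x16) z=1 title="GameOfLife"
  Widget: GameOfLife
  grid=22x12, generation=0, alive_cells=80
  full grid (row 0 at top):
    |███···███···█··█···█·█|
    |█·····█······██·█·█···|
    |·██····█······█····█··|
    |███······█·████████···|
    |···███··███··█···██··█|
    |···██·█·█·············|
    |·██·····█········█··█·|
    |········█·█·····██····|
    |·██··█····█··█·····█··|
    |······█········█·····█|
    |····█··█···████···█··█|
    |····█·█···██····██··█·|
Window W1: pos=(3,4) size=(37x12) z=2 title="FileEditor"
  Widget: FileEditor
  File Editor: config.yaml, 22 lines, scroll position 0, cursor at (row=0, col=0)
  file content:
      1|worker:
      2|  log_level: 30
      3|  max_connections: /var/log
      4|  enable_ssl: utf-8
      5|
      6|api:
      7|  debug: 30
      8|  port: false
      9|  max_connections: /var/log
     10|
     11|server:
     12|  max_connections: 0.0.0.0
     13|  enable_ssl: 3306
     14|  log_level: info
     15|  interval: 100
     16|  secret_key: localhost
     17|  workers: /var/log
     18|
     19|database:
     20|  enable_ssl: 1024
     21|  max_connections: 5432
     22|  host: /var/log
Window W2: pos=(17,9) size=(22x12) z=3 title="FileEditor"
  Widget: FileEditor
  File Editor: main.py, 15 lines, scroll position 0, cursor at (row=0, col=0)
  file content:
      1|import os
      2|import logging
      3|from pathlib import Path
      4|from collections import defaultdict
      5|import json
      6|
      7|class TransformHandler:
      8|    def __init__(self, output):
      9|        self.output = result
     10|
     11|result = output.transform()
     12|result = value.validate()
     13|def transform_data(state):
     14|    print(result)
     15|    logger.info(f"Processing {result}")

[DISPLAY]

                                          
                                          
                                          
                                          
━━━━━━━━━━━━━━━━━━━━━━┓                   
                      ┃                   
──────────────────────┨                   
                     ▲┃                   
30                   █┃━━━━━━━━━━━━━━━━━┓ 
┏━━━━━━━━━━━━━━━━━━━━┓┃fe               ┃ 
┃ FileEditor         ┃┃─────────────────┨ 
┠────────────────────┨┃                 ┃ 
┃█mport os          ▲┃┃···█··█···█·█    ┃ 
┃import logging     █┃┃····██·█·█···    ┃ 
┃from pathlib import░┃┃·····█····█··    ┃ 
┃from collections im░┃┛█·████████···    ┃ 
┃import json        ░┃███··█···██··█    ┃ 
┃                   ░┃█·············    ┃ 
┃class TransformHand░┃█········█··█·    ┃ 
┃    def __init__(se▼┃█·█·····██····    ┃ 
┗━━━━━━━━━━━━━━━━━━━━┛··█··█·····█··    ┃ 
             ┃······█········█·····█    ┃ 
             ┃····█··█···████···█··█    ┃ 
             ┗━━━━━━━━━━━━━━━━━━━━━━━━━━┛ 


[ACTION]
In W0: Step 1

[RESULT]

                                          
                                          
                                          
                                          
━━━━━━━━━━━━━━━━━━━━━━┓                   
                      ┃                   
──────────────────────┨                   
                     ▲┃                   
30                   █┃━━━━━━━━━━━━━━━━━┓ 
┏━━━━━━━━━━━━━━━━━━━━┓┃fe               ┃ 
┃ FileEditor         ┃┃─────────────────┨ 
┠────────────────────┨┃                 ┃ 
┃█mport os          ▲┃┃····███······    ┃ 
┃import logging     █┃┃····██···███·    ┃ 
┃from pathlib import░┃┃··········█··    ┃ 
┃from collections im░┃┛█·██··██··█··    ┃ 
┃import json        ░┃█·██·█·█··█···    ┃ 
┃                   ░┃█········██···    ┃ 
┃class TransformHand░┃█·······██····    ┃ 
┃    def __init__(se▼┃········███···    ┃ 
┗━━━━━━━━━━━━━━━━━━━━┛·█······█·····    ┃ 
             ┃·····██····█········█·    ┃ 
             ┃······██··████████··██    ┃ 
             ┗━━━━━━━━━━━━━━━━━━━━━━━━━━┛ 


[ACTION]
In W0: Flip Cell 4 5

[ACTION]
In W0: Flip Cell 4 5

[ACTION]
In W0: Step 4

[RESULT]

                                          
                                          
                                          
                                          
━━━━━━━━━━━━━━━━━━━━━━┓                   
                      ┃                   
──────────────────────┨                   
                     ▲┃                   
30                   █┃━━━━━━━━━━━━━━━━━┓ 
┏━━━━━━━━━━━━━━━━━━━━┓┃fe               ┃ 
┃ FileEditor         ┃┃─────────────────┨ 
┠────────────────────┨┃                 ┃ 
┃█mport os          ▲┃┃········█····    ┃ 
┃import logging     █┃┃·······██·███    ┃ 
┃from pathlib import░┃┃·····██·█·██·    ┃ 
┃from collections im░┃┛███·█···█·█··    ┃ 
┃import json        ░┃·······███····    ┃ 
┃                   ░┃█····██·······    ┃ 
┃class TransformHand░┃█·███·········    ┃ 
┃    def __init__(se▼┃·········█····    ┃ 
┗━━━━━━━━━━━━━━━━━━━━┛·····█···█··█·    ┃ 
             ┃·······██············█    ┃ 
             ┃······█·····█········█    ┃ 
             ┗━━━━━━━━━━━━━━━━━━━━━━━━━━┛ 


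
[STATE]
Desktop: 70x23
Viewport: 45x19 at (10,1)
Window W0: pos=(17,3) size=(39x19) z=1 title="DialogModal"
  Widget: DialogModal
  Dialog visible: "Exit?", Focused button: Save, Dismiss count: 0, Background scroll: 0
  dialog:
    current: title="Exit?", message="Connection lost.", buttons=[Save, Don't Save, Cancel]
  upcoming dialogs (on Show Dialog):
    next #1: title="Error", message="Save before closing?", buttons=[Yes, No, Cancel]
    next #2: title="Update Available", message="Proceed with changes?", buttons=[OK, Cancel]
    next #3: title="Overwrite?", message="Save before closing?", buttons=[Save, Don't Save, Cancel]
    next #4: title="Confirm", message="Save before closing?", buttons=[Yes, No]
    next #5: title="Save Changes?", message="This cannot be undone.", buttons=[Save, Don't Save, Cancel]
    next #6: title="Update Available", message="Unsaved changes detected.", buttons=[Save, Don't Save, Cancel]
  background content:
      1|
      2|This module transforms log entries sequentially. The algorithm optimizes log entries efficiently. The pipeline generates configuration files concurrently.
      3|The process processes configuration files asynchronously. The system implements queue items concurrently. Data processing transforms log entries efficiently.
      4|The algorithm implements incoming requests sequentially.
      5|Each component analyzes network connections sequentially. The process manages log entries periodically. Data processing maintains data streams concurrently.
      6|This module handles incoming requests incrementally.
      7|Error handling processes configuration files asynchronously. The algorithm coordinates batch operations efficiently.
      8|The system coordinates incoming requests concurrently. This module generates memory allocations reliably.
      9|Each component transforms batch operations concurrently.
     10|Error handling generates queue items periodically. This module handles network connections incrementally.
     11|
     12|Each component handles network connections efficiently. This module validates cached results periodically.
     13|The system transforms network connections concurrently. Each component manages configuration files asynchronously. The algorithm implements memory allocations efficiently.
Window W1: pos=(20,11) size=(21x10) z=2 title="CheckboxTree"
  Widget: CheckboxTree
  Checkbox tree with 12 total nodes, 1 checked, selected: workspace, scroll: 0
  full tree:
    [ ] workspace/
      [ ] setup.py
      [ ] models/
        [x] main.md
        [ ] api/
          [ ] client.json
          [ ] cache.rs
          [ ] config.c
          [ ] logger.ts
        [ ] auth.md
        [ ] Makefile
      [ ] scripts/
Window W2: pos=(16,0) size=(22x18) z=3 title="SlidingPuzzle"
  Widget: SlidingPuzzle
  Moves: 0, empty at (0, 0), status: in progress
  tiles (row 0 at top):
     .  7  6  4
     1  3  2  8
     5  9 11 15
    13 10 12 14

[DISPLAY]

      ┃ SlidingPuzzle      ┃                 
      ┠────────────────────┨                 
      ┃┌────┬────┬────┬────┃━━━━━━━━━━━━━━━━━
      ┃│    │  7 │  6 │  4 ┃                 
      ┃├────┼────┼────┼────┃─────────────────
      ┃│  1 │  3 │  2 │  8 ┃                 
      ┃├────┼────┼────┼────┃ms log entries se
      ┃│  5 │  9 │ 11 │ 15 ┃s configuration f
      ┃├────┼────┼────┼────┃ents incoming req
      ┃│ 13 │ 10 │ 12 │ 14 ┃zes network conne
      ┃└────┴────┴────┴────┃━━┓──────────┐sts
      ┃Moves: 0            ┃  ┃          │tio
      ┃                    ┃──┨st.       │que
      ┃                    ┃  ┃  Cancel  │era
      ┃                    ┃  ┃──────────┘ms 
      ┃                    ┃  ┃              
      ┗━━━━━━━━━━━━━━━━━━━━┛  ┃network connec
       ┃Th┃     [ ] api/      ┃etwork connect
       ┃  ┃       [ ] client.j┃              


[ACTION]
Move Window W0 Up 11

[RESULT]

      ┃ SlidingPuzzle      ┃                 
      ┠────────────────────┨─────────────────
      ┃┌────┬────┬────┬────┃                 
      ┃│    │  7 │  6 │  4 ┃ms log entries se
      ┃├────┼────┼────┼────┃s configuration f
      ┃│  1 │  3 │  2 │  8 ┃ents incoming req
      ┃├────┼────┼────┼────┃zes network conne
      ┃│  5 │  9 │ 11 │ 15 ┃─────────────┐sts
      ┃├────┼────┼────┼────┃             │tio
      ┃│ 13 │ 10 │ 12 │ 14 ┃ lost.       │que
      ┃└────┴────┴────┴────┃━━┓  Cancel  │era
      ┃Moves: 0            ┃  ┃──────────┘ms 
      ┃                    ┃──┨              
      ┃                    ┃  ┃network connec
      ┃                    ┃  ┃etwork connect
      ┃                    ┃  ┃              
      ┗━━━━━━━━━━━━━━━━━━━━┛  ┃              
       ┗━━┃     [ ] api/      ┃━━━━━━━━━━━━━━
          ┃       [ ] client.j┃              


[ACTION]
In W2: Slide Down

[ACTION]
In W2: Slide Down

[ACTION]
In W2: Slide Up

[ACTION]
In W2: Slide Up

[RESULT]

      ┃ SlidingPuzzle      ┃                 
      ┠────────────────────┨─────────────────
      ┃┌────┬────┬────┬────┃                 
      ┃│  1 │  7 │  6 │  4 ┃ms log entries se
      ┃├────┼────┼────┼────┃s configuration f
      ┃│  5 │  3 │  2 │  8 ┃ents incoming req
      ┃├────┼────┼────┼────┃zes network conne
      ┃│    │  9 │ 11 │ 15 ┃─────────────┐sts
      ┃├────┼────┼────┼────┃             │tio
      ┃│ 13 │ 10 │ 12 │ 14 ┃ lost.       │que
      ┃└────┴────┴────┴────┃━━┓  Cancel  │era
      ┃Moves: 2            ┃  ┃──────────┘ms 
      ┃                    ┃──┨              
      ┃                    ┃  ┃network connec
      ┃                    ┃  ┃etwork connect
      ┃                    ┃  ┃              
      ┗━━━━━━━━━━━━━━━━━━━━┛  ┃              
       ┗━━┃     [ ] api/      ┃━━━━━━━━━━━━━━
          ┃       [ ] client.j┃              


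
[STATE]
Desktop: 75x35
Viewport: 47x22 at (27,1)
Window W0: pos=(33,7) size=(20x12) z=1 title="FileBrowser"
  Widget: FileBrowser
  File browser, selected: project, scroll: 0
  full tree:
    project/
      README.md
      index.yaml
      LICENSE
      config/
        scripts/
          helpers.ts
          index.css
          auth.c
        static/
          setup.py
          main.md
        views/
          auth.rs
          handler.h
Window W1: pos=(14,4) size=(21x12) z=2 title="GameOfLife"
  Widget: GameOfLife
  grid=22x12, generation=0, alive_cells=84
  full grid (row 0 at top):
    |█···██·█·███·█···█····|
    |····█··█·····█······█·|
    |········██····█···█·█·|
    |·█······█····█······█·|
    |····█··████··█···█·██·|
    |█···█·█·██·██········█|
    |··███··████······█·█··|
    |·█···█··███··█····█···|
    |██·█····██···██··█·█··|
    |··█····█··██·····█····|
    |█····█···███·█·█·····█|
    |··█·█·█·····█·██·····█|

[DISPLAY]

                                               
                                               
                                               
━━━━━━━┓                                       
       ┃                                       
───────┨                                       
       ┃━━━━━━━━━━━━━━━━━┓                     
·█···█·┃FileBrowser      ┃                     
█······┃─────────────────┨                     
█···█·█┃ [-] project/    ┃                     
·······┃   README.md     ┃                     
····█·█┃   index.yaml    ┃                     
█····█·┃   LICENSE       ┃                     
██··█·█┃   [+] config/   ┃                     
━━━━━━━┛                 ┃                     
      ┃                  ┃                     
      ┃                  ┃                     
      ┗━━━━━━━━━━━━━━━━━━┛                     
                                               
                                               
                                               
                                               


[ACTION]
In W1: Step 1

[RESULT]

                                               
                                               
                                               
━━━━━━━┓                                       
       ┃                                       
───────┨                                       
       ┃━━━━━━━━━━━━━━━━━┓                     
██·····┃FileBrowser      ┃                     
██···█·┃─────────────────┨                     
█·····█┃ [-] project/    ┃                     
······█┃   README.md     ┃                     
·····█·┃   index.yaml    ┃                     
██··█·█┃   LICENSE       ┃                     
██··█··┃   [+] config/   ┃                     
━━━━━━━┛                 ┃                     
      ┃                  ┃                     
      ┃                  ┃                     
      ┗━━━━━━━━━━━━━━━━━━┛                     
                                               
                                               
                                               
                                               


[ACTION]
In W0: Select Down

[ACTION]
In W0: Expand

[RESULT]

                                               
                                               
                                               
━━━━━━━┓                                       
       ┃                                       
───────┨                                       
       ┃━━━━━━━━━━━━━━━━━┓                     
██·····┃FileBrowser      ┃                     
██···█·┃─────────────────┨                     
█·····█┃ [-] project/    ┃                     
······█┃ > README.md     ┃                     
·····█·┃   index.yaml    ┃                     
██··█·█┃   LICENSE       ┃                     
██··█··┃   [+] config/   ┃                     
━━━━━━━┛                 ┃                     
      ┃                  ┃                     
      ┃                  ┃                     
      ┗━━━━━━━━━━━━━━━━━━┛                     
                                               
                                               
                                               
                                               


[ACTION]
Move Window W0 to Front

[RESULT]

                                               
                                               
                                               
━━━━━━━┓                                       
       ┃                                       
───────┨                                       
      ┏━━━━━━━━━━━━━━━━━━┓                     
██····┃ FileBrowser      ┃                     
██···█┠──────────────────┨                     
█·····┃  [-] project/    ┃                     
······┃  > README.md     ┃                     
·····█┃    index.yaml    ┃                     
██··█·┃    LICENSE       ┃                     
██··█·┃    [+] config/   ┃                     
━━━━━━┃                  ┃                     
      ┃                  ┃                     
      ┃                  ┃                     
      ┗━━━━━━━━━━━━━━━━━━┛                     
                                               
                                               
                                               
                                               


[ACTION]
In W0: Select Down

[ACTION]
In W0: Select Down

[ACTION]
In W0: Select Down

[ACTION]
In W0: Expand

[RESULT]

                                               
                                               
                                               
━━━━━━━┓                                       
       ┃                                       
───────┨                                       
      ┏━━━━━━━━━━━━━━━━━━┓                     
██····┃ FileBrowser      ┃                     
██···█┠──────────────────┨                     
█·····┃  [-] project/    ┃                     
······┃    README.md     ┃                     
·····█┃    index.yaml    ┃                     
██··█·┃    LICENSE       ┃                     
██··█·┃  > [-] config/   ┃                     
━━━━━━┃      [+] scripts/┃                     
      ┃      [+] static/ ┃                     
      ┃      [+] views/  ┃                     
      ┗━━━━━━━━━━━━━━━━━━┛                     
                                               
                                               
                                               
                                               


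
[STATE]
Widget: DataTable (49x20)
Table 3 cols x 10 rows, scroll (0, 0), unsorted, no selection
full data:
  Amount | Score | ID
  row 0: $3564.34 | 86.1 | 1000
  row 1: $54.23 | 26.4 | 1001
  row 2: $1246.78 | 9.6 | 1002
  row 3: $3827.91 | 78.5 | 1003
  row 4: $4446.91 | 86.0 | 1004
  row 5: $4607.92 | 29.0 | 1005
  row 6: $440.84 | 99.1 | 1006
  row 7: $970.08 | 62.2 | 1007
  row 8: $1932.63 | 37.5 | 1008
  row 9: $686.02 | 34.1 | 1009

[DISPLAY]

Amount  │Score│ID                                
────────┼─────┼────                              
$3564.34│86.1 │1000                              
$54.23  │26.4 │1001                              
$1246.78│9.6  │1002                              
$3827.91│78.5 │1003                              
$4446.91│86.0 │1004                              
$4607.92│29.0 │1005                              
$440.84 │99.1 │1006                              
$970.08 │62.2 │1007                              
$1932.63│37.5 │1008                              
$686.02 │34.1 │1009                              
                                                 
                                                 
                                                 
                                                 
                                                 
                                                 
                                                 
                                                 


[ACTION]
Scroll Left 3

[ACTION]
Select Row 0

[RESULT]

Amount  │Score│ID                                
────────┼─────┼────                              
>3564.34│86.1 │1000                              
$54.23  │26.4 │1001                              
$1246.78│9.6  │1002                              
$3827.91│78.5 │1003                              
$4446.91│86.0 │1004                              
$4607.92│29.0 │1005                              
$440.84 │99.1 │1006                              
$970.08 │62.2 │1007                              
$1932.63│37.5 │1008                              
$686.02 │34.1 │1009                              
                                                 
                                                 
                                                 
                                                 
                                                 
                                                 
                                                 
                                                 


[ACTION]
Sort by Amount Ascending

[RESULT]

Amount ▲│Score│ID                                
────────┼─────┼────                              
>54.23  │26.4 │1001                              
$440.84 │99.1 │1006                              
$686.02 │34.1 │1009                              
$970.08 │62.2 │1007                              
$1246.78│9.6  │1002                              
$1932.63│37.5 │1008                              
$3564.34│86.1 │1000                              
$3827.91│78.5 │1003                              
$4446.91│86.0 │1004                              
$4607.92│29.0 │1005                              
                                                 
                                                 
                                                 
                                                 
                                                 
                                                 
                                                 
                                                 


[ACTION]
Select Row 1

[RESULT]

Amount ▲│Score│ID                                
────────┼─────┼────                              
$54.23  │26.4 │1001                              
>440.84 │99.1 │1006                              
$686.02 │34.1 │1009                              
$970.08 │62.2 │1007                              
$1246.78│9.6  │1002                              
$1932.63│37.5 │1008                              
$3564.34│86.1 │1000                              
$3827.91│78.5 │1003                              
$4446.91│86.0 │1004                              
$4607.92│29.0 │1005                              
                                                 
                                                 
                                                 
                                                 
                                                 
                                                 
                                                 
                                                 


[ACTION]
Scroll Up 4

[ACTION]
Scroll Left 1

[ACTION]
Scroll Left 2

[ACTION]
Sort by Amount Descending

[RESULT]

Amount ▼│Score│ID                                
────────┼─────┼────                              
$4607.92│29.0 │1005                              
>4446.91│86.0 │1004                              
$3827.91│78.5 │1003                              
$3564.34│86.1 │1000                              
$1932.63│37.5 │1008                              
$1246.78│9.6  │1002                              
$970.08 │62.2 │1007                              
$686.02 │34.1 │1009                              
$440.84 │99.1 │1006                              
$54.23  │26.4 │1001                              
                                                 
                                                 
                                                 
                                                 
                                                 
                                                 
                                                 
                                                 
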